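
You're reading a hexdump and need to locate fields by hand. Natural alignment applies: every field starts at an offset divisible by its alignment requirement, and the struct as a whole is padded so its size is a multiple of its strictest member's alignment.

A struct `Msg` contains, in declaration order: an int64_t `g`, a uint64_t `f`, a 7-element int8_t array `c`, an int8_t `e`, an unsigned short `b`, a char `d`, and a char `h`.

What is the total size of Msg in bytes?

0..8  g  (8B, 8-aligned)
8..16  f  (8B, 8-aligned)
16..23  c  (7B, 1-aligned)
23..24  e  (1B, 1-aligned)
24..26  b  (2B, 2-aligned)
26..27  d  (1B, 1-aligned)
27..28  h  (1B, 1-aligned)
28..32  -- tail padding (4B)
sizeof = 32, alignof = 8

32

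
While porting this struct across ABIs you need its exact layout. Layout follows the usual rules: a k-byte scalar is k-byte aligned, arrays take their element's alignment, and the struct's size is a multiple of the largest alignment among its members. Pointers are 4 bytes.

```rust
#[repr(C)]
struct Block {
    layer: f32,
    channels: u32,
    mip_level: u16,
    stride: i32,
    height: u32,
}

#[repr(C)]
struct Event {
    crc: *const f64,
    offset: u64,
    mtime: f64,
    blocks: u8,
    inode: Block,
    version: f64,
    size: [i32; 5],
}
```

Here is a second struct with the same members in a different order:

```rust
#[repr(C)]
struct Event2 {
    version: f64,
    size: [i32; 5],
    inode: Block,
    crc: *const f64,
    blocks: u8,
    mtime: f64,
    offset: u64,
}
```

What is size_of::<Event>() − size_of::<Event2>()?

Block: 0..4  layer  (4B, 4-aligned); 4..8  channels  (4B, 4-aligned); 8..10  mip_level  (2B, 2-aligned); 10..12  -- padding (2B); 12..16  stride  (4B, 4-aligned); 16..20  height  (4B, 4-aligned); sizeof = 20, alignof = 4
0..4  crc  (4B, 4-aligned)
4..8  -- padding (4B)
8..16  offset  (8B, 8-aligned)
16..24  mtime  (8B, 8-aligned)
24..25  blocks  (1B, 1-aligned)
25..28  -- padding (3B)
28..48  inode  (20B, 4-aligned)
48..56  version  (8B, 8-aligned)
56..76  size  (20B, 4-aligned)
76..80  -- tail padding (4B)
sizeof = 80, alignof = 8
— Event2 —
0..8  version  (8B, 8-aligned)
8..28  size  (20B, 4-aligned)
28..48  inode  (20B, 4-aligned)
48..52  crc  (4B, 4-aligned)
52..53  blocks  (1B, 1-aligned)
53..56  -- padding (3B)
56..64  mtime  (8B, 8-aligned)
64..72  offset  (8B, 8-aligned)
sizeof = 72, alignof = 8
80 − 72 = 8

8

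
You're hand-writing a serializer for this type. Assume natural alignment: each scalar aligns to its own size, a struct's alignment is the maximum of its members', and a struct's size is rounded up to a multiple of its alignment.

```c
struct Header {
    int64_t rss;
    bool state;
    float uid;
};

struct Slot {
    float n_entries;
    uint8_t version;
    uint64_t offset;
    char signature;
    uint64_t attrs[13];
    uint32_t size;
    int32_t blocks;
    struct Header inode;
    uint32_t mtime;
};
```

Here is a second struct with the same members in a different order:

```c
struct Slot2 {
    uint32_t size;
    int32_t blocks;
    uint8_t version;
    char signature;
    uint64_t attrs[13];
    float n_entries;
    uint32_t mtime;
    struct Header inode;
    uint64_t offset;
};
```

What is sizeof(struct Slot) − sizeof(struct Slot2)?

Header: @0: rss [8B, align 8] → 8; @8: state [1B, align 1] → 9; +3 pad (align 4); @12: uid [4B, align 4] → 16; size 16, align 8
@0: n_entries [4B, align 4] → 4
@4: version [1B, align 1] → 5
+3 pad (align 8)
@8: offset [8B, align 8] → 16
@16: signature [1B, align 1] → 17
+7 pad (align 8)
@24: attrs [104B, align 8] → 128
@128: size [4B, align 4] → 132
@132: blocks [4B, align 4] → 136
@136: inode [16B, align 8] → 152
@152: mtime [4B, align 4] → 156
+4 tail pad (align 8)
size 160, align 8
— Slot2 —
@0: size [4B, align 4] → 4
@4: blocks [4B, align 4] → 8
@8: version [1B, align 1] → 9
@9: signature [1B, align 1] → 10
+6 pad (align 8)
@16: attrs [104B, align 8] → 120
@120: n_entries [4B, align 4] → 124
@124: mtime [4B, align 4] → 128
@128: inode [16B, align 8] → 144
@144: offset [8B, align 8] → 152
size 152, align 8
160 − 152 = 8

8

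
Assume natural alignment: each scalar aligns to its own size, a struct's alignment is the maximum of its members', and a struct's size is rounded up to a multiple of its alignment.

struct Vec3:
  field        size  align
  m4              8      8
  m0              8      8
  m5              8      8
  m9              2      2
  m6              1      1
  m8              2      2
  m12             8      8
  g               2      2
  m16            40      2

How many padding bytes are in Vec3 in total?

9

@0: m4 [8B, align 8] → 8
@8: m0 [8B, align 8] → 16
@16: m5 [8B, align 8] → 24
@24: m9 [2B, align 2] → 26
@26: m6 [1B, align 1] → 27
+1 pad (align 2)
@28: m8 [2B, align 2] → 30
+2 pad (align 8)
@32: m12 [8B, align 8] → 40
@40: g [2B, align 2] → 42
@42: m16 [40B, align 2] → 82
+6 tail pad (align 8)
size 88, align 8
data bytes 79, size 88 → padding 9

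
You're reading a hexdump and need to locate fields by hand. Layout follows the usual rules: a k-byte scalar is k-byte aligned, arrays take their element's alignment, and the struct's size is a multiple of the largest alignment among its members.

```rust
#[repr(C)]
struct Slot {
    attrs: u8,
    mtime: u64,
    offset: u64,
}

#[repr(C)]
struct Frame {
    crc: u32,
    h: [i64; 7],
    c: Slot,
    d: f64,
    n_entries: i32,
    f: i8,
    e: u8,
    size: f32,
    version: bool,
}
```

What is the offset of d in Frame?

Slot: @0: attrs [1B, align 1] → 1; +7 pad (align 8); @8: mtime [8B, align 8] → 16; @16: offset [8B, align 8] → 24; size 24, align 8
@0: crc [4B, align 4] → 4
+4 pad (align 8)
@8: h [56B, align 8] → 64
@64: c [24B, align 8] → 88
@88: d [8B, align 8] → 96

88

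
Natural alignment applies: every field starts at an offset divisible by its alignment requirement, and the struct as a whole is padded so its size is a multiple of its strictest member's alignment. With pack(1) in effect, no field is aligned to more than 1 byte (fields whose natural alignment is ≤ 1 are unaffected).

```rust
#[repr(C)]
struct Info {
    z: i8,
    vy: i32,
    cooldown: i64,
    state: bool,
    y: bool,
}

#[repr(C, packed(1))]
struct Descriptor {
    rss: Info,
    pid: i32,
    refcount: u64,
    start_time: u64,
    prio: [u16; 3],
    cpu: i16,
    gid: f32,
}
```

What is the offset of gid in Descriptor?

Info: z at 0 (size 1, align 1) → ends 1; pad 3 to align 4 for vy; vy at 4 (size 4, align 4) → ends 8; cooldown at 8 (size 8, align 8) → ends 16; state at 16 (size 1, align 1) → ends 17; y at 17 (size 1, align 1) → ends 18; tail pad 6 to reach multiple of 8; total 24 bytes, alignment 8
rss at 0 (size 24, align 1) → ends 24
pid at 24 (size 4, align 1) → ends 28
refcount at 28 (size 8, align 1) → ends 36
start_time at 36 (size 8, align 1) → ends 44
prio at 44 (size 6, align 1) → ends 50
cpu at 50 (size 2, align 1) → ends 52
gid at 52 (size 4, align 1) → ends 56

52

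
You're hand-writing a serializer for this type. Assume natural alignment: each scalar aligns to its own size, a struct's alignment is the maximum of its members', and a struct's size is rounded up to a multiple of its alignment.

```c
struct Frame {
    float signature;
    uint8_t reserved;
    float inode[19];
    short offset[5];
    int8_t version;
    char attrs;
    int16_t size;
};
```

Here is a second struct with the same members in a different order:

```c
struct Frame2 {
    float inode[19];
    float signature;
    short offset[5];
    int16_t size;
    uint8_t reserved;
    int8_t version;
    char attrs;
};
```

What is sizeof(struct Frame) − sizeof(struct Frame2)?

signature at 0 (size 4, align 4) → ends 4
reserved at 4 (size 1, align 1) → ends 5
pad 3 to align 4 for inode
inode at 8 (size 76, align 4) → ends 84
offset at 84 (size 10, align 2) → ends 94
version at 94 (size 1, align 1) → ends 95
attrs at 95 (size 1, align 1) → ends 96
size at 96 (size 2, align 2) → ends 98
tail pad 2 to reach multiple of 4
total 100 bytes, alignment 4
— Frame2 —
inode at 0 (size 76, align 4) → ends 76
signature at 76 (size 4, align 4) → ends 80
offset at 80 (size 10, align 2) → ends 90
size at 90 (size 2, align 2) → ends 92
reserved at 92 (size 1, align 1) → ends 93
version at 93 (size 1, align 1) → ends 94
attrs at 94 (size 1, align 1) → ends 95
tail pad 1 to reach multiple of 4
total 96 bytes, alignment 4
100 − 96 = 4

4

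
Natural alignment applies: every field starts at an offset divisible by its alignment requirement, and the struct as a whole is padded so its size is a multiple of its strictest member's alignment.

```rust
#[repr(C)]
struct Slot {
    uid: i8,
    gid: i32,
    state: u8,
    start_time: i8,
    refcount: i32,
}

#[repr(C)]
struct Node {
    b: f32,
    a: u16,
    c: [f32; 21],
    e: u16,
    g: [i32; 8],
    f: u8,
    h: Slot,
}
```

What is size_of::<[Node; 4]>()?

Slot: uid at 0 (size 1, align 1) → ends 1; pad 3 to align 4 for gid; gid at 4 (size 4, align 4) → ends 8; state at 8 (size 1, align 1) → ends 9; start_time at 9 (size 1, align 1) → ends 10; pad 2 to align 4 for refcount; refcount at 12 (size 4, align 4) → ends 16; total 16 bytes, alignment 4
b at 0 (size 4, align 4) → ends 4
a at 4 (size 2, align 2) → ends 6
pad 2 to align 4 for c
c at 8 (size 84, align 4) → ends 92
e at 92 (size 2, align 2) → ends 94
pad 2 to align 4 for g
g at 96 (size 32, align 4) → ends 128
f at 128 (size 1, align 1) → ends 129
pad 3 to align 4 for h
h at 132 (size 16, align 4) → ends 148
total 148 bytes, alignment 4
array of 4: 4 × 148 = 592

592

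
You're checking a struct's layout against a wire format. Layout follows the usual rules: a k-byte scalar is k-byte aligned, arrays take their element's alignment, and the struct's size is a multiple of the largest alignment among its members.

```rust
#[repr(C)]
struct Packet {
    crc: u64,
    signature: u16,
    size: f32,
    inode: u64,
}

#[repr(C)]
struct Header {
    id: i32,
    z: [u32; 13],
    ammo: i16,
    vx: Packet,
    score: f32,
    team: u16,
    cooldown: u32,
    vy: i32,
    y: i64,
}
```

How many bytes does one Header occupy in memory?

112 bytes

Packet: 0..8  crc  (8B, 8-aligned); 8..10  signature  (2B, 2-aligned); 10..12  -- padding (2B); 12..16  size  (4B, 4-aligned); 16..24  inode  (8B, 8-aligned); sizeof = 24, alignof = 8
0..4  id  (4B, 4-aligned)
4..56  z  (52B, 4-aligned)
56..58  ammo  (2B, 2-aligned)
58..64  -- padding (6B)
64..88  vx  (24B, 8-aligned)
88..92  score  (4B, 4-aligned)
92..94  team  (2B, 2-aligned)
94..96  -- padding (2B)
96..100  cooldown  (4B, 4-aligned)
100..104  vy  (4B, 4-aligned)
104..112  y  (8B, 8-aligned)
sizeof = 112, alignof = 8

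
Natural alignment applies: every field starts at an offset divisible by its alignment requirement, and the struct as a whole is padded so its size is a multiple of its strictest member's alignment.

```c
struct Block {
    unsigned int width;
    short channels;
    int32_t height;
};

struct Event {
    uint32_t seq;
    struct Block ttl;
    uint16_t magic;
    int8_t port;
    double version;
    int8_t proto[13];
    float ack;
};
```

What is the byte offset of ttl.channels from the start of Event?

8

Block: 0..4  width  (4B, 4-aligned); 4..6  channels  (2B, 2-aligned); 6..8  -- padding (2B); 8..12  height  (4B, 4-aligned); sizeof = 12, alignof = 4
0..4  seq  (4B, 4-aligned)
4..16  ttl  (12B, 4-aligned)
within Block: channels at 4
4 + 4 = 8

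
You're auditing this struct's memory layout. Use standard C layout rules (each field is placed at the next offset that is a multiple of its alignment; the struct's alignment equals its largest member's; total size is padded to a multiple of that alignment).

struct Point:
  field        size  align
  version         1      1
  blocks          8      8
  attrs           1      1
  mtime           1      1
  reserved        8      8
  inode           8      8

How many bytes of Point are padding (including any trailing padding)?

@0: version [1B, align 1] → 1
+7 pad (align 8)
@8: blocks [8B, align 8] → 16
@16: attrs [1B, align 1] → 17
@17: mtime [1B, align 1] → 18
+6 pad (align 8)
@24: reserved [8B, align 8] → 32
@32: inode [8B, align 8] → 40
size 40, align 8
data bytes 27, size 40 → padding 13

13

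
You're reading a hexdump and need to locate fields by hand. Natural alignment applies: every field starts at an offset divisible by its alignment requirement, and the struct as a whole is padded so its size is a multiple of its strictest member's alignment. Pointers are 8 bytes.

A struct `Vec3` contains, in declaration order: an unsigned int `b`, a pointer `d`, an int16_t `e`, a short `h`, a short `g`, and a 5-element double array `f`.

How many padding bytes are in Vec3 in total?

@0: b [4B, align 4] → 4
+4 pad (align 8)
@8: d [8B, align 8] → 16
@16: e [2B, align 2] → 18
@18: h [2B, align 2] → 20
@20: g [2B, align 2] → 22
+2 pad (align 8)
@24: f [40B, align 8] → 64
size 64, align 8
data bytes 58, size 64 → padding 6

6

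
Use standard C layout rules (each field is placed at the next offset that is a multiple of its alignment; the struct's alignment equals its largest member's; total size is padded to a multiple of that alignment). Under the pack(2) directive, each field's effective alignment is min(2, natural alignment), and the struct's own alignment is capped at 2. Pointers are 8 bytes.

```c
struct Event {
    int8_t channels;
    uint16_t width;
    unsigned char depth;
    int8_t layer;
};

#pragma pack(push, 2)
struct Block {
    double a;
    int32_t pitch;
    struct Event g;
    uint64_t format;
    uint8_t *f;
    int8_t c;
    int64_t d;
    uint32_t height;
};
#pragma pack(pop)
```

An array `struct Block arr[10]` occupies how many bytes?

480

Event: channels at 0 (size 1, align 1) → ends 1; pad 1 to align 2 for width; width at 2 (size 2, align 2) → ends 4; depth at 4 (size 1, align 1) → ends 5; layer at 5 (size 1, align 1) → ends 6; total 6 bytes, alignment 2
a at 0 (size 8, align 2) → ends 8
pitch at 8 (size 4, align 2) → ends 12
g at 12 (size 6, align 2) → ends 18
format at 18 (size 8, align 2) → ends 26
f at 26 (size 8, align 2) → ends 34
c at 34 (size 1, align 1) → ends 35
pad 1 to align 2 for d
d at 36 (size 8, align 2) → ends 44
height at 44 (size 4, align 2) → ends 48
total 48 bytes, alignment 2
array of 10: 10 × 48 = 480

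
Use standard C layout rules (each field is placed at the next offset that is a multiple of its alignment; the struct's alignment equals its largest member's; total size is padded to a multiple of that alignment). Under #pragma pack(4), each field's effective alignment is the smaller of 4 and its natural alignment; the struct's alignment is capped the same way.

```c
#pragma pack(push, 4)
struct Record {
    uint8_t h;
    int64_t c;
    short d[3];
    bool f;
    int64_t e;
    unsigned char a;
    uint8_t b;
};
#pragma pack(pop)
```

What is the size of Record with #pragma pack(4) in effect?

32

h at 0 (size 1, align 1) → ends 1
pad 3 to align 4 for c
c at 4 (size 8, align 4) → ends 12
d at 12 (size 6, align 2) → ends 18
f at 18 (size 1, align 1) → ends 19
pad 1 to align 4 for e
e at 20 (size 8, align 4) → ends 28
a at 28 (size 1, align 1) → ends 29
b at 29 (size 1, align 1) → ends 30
tail pad 2 to reach multiple of 4
total 32 bytes, alignment 4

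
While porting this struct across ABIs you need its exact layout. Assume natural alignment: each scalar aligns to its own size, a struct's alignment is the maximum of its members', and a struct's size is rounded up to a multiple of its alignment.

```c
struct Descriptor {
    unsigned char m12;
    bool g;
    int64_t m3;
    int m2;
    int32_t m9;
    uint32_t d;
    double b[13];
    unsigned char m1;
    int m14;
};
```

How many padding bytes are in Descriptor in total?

13

m12 at 0 (size 1, align 1) → ends 1
g at 1 (size 1, align 1) → ends 2
pad 6 to align 8 for m3
m3 at 8 (size 8, align 8) → ends 16
m2 at 16 (size 4, align 4) → ends 20
m9 at 20 (size 4, align 4) → ends 24
d at 24 (size 4, align 4) → ends 28
pad 4 to align 8 for b
b at 32 (size 104, align 8) → ends 136
m1 at 136 (size 1, align 1) → ends 137
pad 3 to align 4 for m14
m14 at 140 (size 4, align 4) → ends 144
total 144 bytes, alignment 8
data bytes 131, size 144 → padding 13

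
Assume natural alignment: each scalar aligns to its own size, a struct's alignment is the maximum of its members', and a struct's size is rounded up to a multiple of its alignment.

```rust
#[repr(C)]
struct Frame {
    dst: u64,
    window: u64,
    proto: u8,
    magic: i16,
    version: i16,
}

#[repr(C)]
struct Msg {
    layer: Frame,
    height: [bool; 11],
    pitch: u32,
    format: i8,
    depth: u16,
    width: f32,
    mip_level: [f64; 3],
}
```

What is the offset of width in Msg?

Frame: @0: dst [8B, align 8] → 8; @8: window [8B, align 8] → 16; @16: proto [1B, align 1] → 17; +1 pad (align 2); @18: magic [2B, align 2] → 20; @20: version [2B, align 2] → 22; +2 tail pad (align 8); size 24, align 8
@0: layer [24B, align 8] → 24
@24: height [11B, align 1] → 35
+1 pad (align 4)
@36: pitch [4B, align 4] → 40
@40: format [1B, align 1] → 41
+1 pad (align 2)
@42: depth [2B, align 2] → 44
@44: width [4B, align 4] → 48

44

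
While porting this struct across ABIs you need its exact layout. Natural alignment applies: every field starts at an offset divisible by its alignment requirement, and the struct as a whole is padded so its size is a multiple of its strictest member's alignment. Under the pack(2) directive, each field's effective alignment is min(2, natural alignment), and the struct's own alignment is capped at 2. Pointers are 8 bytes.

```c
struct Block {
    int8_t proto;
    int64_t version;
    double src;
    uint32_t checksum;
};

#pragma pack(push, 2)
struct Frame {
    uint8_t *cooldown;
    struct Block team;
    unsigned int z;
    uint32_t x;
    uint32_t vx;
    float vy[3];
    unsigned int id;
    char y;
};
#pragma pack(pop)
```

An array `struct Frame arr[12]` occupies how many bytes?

840

Block: proto at 0 (size 1, align 1) → ends 1; pad 7 to align 8 for version; version at 8 (size 8, align 8) → ends 16; src at 16 (size 8, align 8) → ends 24; checksum at 24 (size 4, align 4) → ends 28; tail pad 4 to reach multiple of 8; total 32 bytes, alignment 8
cooldown at 0 (size 8, align 2) → ends 8
team at 8 (size 32, align 2) → ends 40
z at 40 (size 4, align 2) → ends 44
x at 44 (size 4, align 2) → ends 48
vx at 48 (size 4, align 2) → ends 52
vy at 52 (size 12, align 2) → ends 64
id at 64 (size 4, align 2) → ends 68
y at 68 (size 1, align 1) → ends 69
tail pad 1 to reach multiple of 2
total 70 bytes, alignment 2
array of 12: 12 × 70 = 840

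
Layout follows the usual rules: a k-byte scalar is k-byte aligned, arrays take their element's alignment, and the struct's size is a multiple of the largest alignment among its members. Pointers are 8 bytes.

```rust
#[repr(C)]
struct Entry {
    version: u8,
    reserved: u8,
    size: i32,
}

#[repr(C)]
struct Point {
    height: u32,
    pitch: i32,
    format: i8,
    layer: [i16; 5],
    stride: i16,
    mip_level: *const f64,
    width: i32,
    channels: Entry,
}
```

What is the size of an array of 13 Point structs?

624

Entry: @0: version [1B, align 1] → 1; @1: reserved [1B, align 1] → 2; +2 pad (align 4); @4: size [4B, align 4] → 8; size 8, align 4
@0: height [4B, align 4] → 4
@4: pitch [4B, align 4] → 8
@8: format [1B, align 1] → 9
+1 pad (align 2)
@10: layer [10B, align 2] → 20
@20: stride [2B, align 2] → 22
+2 pad (align 8)
@24: mip_level [8B, align 8] → 32
@32: width [4B, align 4] → 36
@36: channels [8B, align 4] → 44
+4 tail pad (align 8)
size 48, align 8
array of 13: 13 × 48 = 624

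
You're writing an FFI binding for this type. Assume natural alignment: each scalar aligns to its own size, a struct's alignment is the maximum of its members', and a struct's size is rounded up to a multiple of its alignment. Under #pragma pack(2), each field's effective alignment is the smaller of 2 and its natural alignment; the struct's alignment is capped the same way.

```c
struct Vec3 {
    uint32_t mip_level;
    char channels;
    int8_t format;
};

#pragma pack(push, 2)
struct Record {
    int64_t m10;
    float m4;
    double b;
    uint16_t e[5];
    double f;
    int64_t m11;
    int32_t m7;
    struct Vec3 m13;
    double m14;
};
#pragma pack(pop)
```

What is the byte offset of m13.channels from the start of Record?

Vec3: mip_level at 0 (size 4, align 4) → ends 4; channels at 4 (size 1, align 1) → ends 5; format at 5 (size 1, align 1) → ends 6; tail pad 2 to reach multiple of 4; total 8 bytes, alignment 4
m10 at 0 (size 8, align 2) → ends 8
m4 at 8 (size 4, align 2) → ends 12
b at 12 (size 8, align 2) → ends 20
e at 20 (size 10, align 2) → ends 30
f at 30 (size 8, align 2) → ends 38
m11 at 38 (size 8, align 2) → ends 46
m7 at 46 (size 4, align 2) → ends 50
m13 at 50 (size 8, align 2) → ends 58
within Vec3: channels at 4
50 + 4 = 54

54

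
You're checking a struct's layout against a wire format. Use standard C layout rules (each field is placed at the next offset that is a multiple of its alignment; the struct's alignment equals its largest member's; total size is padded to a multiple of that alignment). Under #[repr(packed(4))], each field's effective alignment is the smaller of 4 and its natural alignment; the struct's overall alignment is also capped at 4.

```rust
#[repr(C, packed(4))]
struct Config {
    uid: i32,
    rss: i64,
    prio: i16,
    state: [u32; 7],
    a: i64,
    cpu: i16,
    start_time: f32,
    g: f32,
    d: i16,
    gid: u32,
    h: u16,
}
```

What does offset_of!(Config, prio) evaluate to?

uid at 0 (size 4, align 4) → ends 4
rss at 4 (size 8, align 4) → ends 12
prio at 12 (size 2, align 2) → ends 14

12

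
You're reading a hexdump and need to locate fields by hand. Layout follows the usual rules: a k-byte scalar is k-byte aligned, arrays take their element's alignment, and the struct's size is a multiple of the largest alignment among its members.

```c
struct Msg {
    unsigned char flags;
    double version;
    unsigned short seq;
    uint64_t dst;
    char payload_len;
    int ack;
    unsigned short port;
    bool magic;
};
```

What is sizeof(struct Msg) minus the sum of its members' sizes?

21

flags at 0 (size 1, align 1) → ends 1
pad 7 to align 8 for version
version at 8 (size 8, align 8) → ends 16
seq at 16 (size 2, align 2) → ends 18
pad 6 to align 8 for dst
dst at 24 (size 8, align 8) → ends 32
payload_len at 32 (size 1, align 1) → ends 33
pad 3 to align 4 for ack
ack at 36 (size 4, align 4) → ends 40
port at 40 (size 2, align 2) → ends 42
magic at 42 (size 1, align 1) → ends 43
tail pad 5 to reach multiple of 8
total 48 bytes, alignment 8
data bytes 27, size 48 → padding 21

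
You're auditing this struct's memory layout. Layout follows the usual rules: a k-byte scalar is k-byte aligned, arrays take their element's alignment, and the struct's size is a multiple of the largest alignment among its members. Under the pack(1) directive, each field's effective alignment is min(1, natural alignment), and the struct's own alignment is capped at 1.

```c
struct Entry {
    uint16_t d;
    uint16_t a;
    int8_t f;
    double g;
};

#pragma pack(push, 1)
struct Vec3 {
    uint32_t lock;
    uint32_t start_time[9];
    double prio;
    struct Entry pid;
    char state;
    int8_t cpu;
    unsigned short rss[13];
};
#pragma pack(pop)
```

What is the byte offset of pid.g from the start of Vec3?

56

Entry: @0: d [2B, align 2] → 2; @2: a [2B, align 2] → 4; @4: f [1B, align 1] → 5; +3 pad (align 8); @8: g [8B, align 8] → 16; size 16, align 8
@0: lock [4B, align 1] → 4
@4: start_time [36B, align 1] → 40
@40: prio [8B, align 1] → 48
@48: pid [16B, align 1] → 64
within Entry: g at 8
48 + 8 = 56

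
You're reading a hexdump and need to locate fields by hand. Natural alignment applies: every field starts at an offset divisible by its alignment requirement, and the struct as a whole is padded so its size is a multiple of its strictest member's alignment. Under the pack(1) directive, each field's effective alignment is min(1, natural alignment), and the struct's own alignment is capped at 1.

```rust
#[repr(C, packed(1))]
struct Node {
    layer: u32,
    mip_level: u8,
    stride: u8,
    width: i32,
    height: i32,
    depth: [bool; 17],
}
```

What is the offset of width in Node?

@0: layer [4B, align 1] → 4
@4: mip_level [1B, align 1] → 5
@5: stride [1B, align 1] → 6
@6: width [4B, align 1] → 10

6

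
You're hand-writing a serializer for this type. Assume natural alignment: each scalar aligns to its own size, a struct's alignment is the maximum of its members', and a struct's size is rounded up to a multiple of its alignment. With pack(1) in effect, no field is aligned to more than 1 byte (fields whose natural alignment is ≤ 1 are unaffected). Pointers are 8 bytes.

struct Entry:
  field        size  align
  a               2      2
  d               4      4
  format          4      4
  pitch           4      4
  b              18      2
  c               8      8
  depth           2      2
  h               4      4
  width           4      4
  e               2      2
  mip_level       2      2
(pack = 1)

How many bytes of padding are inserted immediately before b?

0

a at 0 (size 2, align 1) → ends 2
d at 2 (size 4, align 1) → ends 6
format at 6 (size 4, align 1) → ends 10
pitch at 10 (size 4, align 1) → ends 14
b at 14 (size 18, align 1) → ends 32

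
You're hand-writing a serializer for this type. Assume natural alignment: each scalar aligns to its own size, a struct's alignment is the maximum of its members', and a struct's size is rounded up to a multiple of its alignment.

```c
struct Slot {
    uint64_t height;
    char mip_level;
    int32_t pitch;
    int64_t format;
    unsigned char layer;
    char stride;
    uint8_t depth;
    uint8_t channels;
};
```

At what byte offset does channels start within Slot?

27

0..8  height  (8B, 8-aligned)
8..9  mip_level  (1B, 1-aligned)
9..12  -- padding (3B)
12..16  pitch  (4B, 4-aligned)
16..24  format  (8B, 8-aligned)
24..25  layer  (1B, 1-aligned)
25..26  stride  (1B, 1-aligned)
26..27  depth  (1B, 1-aligned)
27..28  channels  (1B, 1-aligned)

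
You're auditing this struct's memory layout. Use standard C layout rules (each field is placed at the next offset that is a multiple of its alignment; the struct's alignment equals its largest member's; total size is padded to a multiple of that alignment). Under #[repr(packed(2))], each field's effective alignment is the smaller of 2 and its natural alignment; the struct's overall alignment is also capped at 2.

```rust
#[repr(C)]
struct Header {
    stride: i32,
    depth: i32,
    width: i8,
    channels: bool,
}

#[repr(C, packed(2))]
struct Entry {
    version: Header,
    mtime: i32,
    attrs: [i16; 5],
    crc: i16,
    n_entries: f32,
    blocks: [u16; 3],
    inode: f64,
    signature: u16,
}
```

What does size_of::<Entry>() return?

48

Header: stride at 0 (size 4, align 4) → ends 4; depth at 4 (size 4, align 4) → ends 8; width at 8 (size 1, align 1) → ends 9; channels at 9 (size 1, align 1) → ends 10; tail pad 2 to reach multiple of 4; total 12 bytes, alignment 4
version at 0 (size 12, align 2) → ends 12
mtime at 12 (size 4, align 2) → ends 16
attrs at 16 (size 10, align 2) → ends 26
crc at 26 (size 2, align 2) → ends 28
n_entries at 28 (size 4, align 2) → ends 32
blocks at 32 (size 6, align 2) → ends 38
inode at 38 (size 8, align 2) → ends 46
signature at 46 (size 2, align 2) → ends 48
total 48 bytes, alignment 2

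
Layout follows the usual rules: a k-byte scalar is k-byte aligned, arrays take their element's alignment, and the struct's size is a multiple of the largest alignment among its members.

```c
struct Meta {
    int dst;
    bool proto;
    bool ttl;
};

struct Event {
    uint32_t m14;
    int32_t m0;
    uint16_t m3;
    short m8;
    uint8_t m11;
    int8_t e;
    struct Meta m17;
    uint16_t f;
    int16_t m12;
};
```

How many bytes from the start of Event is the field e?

Meta: 0..4  dst  (4B, 4-aligned); 4..5  proto  (1B, 1-aligned); 5..6  ttl  (1B, 1-aligned); 6..8  -- tail padding (2B); sizeof = 8, alignof = 4
0..4  m14  (4B, 4-aligned)
4..8  m0  (4B, 4-aligned)
8..10  m3  (2B, 2-aligned)
10..12  m8  (2B, 2-aligned)
12..13  m11  (1B, 1-aligned)
13..14  e  (1B, 1-aligned)

13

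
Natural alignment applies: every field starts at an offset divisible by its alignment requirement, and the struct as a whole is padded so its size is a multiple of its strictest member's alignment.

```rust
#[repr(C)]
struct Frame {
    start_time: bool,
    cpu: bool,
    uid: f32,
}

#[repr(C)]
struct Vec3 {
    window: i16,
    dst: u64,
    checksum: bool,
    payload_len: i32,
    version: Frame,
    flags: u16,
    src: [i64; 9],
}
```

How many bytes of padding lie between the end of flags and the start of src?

6

Frame: start_time at 0 (size 1, align 1) → ends 1; cpu at 1 (size 1, align 1) → ends 2; pad 2 to align 4 for uid; uid at 4 (size 4, align 4) → ends 8; total 8 bytes, alignment 4
window at 0 (size 2, align 2) → ends 2
pad 6 to align 8 for dst
dst at 8 (size 8, align 8) → ends 16
checksum at 16 (size 1, align 1) → ends 17
pad 3 to align 4 for payload_len
payload_len at 20 (size 4, align 4) → ends 24
version at 24 (size 8, align 4) → ends 32
flags at 32 (size 2, align 2) → ends 34
pad 6 to align 8 for src
src at 40 (size 72, align 8) → ends 112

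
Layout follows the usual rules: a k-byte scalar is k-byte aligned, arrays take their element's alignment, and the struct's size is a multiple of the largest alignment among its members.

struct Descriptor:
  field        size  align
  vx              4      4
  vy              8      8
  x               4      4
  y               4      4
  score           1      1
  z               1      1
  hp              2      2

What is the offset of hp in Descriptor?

26

vx at 0 (size 4, align 4) → ends 4
pad 4 to align 8 for vy
vy at 8 (size 8, align 8) → ends 16
x at 16 (size 4, align 4) → ends 20
y at 20 (size 4, align 4) → ends 24
score at 24 (size 1, align 1) → ends 25
z at 25 (size 1, align 1) → ends 26
hp at 26 (size 2, align 2) → ends 28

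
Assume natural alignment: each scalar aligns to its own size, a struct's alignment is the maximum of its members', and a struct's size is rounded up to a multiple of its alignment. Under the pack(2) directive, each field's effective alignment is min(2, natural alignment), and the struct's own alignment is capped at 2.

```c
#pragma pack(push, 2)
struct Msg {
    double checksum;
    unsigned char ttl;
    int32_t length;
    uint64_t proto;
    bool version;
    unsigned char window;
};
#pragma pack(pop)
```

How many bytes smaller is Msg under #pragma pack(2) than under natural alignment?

natural layout:
  0..8  checksum  (8B, 8-aligned)
  8..9  ttl  (1B, 1-aligned)
  9..12  -- padding (3B)
  12..16  length  (4B, 4-aligned)
  16..24  proto  (8B, 8-aligned)
  24..25  version  (1B, 1-aligned)
  25..26  window  (1B, 1-aligned)
  26..32  -- tail padding (6B)
  sizeof = 32, alignof = 8
packed(2) layout:
  0..8  checksum  (8B, 2-aligned)
  8..9  ttl  (1B, 1-aligned)
  9..10  -- padding (1B)
  10..14  length  (4B, 2-aligned)
  14..22  proto  (8B, 2-aligned)
  22..23  version  (1B, 1-aligned)
  23..24  window  (1B, 1-aligned)
  sizeof = 24, alignof = 2
32 − 24 = 8

8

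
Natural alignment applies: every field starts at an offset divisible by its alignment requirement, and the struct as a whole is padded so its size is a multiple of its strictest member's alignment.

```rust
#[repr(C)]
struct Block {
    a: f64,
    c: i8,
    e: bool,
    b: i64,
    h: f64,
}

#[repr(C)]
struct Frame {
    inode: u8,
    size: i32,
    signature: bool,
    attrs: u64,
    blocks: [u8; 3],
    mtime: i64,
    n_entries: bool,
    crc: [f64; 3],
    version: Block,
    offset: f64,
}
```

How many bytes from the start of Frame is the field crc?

48

Block: a at 0 (size 8, align 8) → ends 8; c at 8 (size 1, align 1) → ends 9; e at 9 (size 1, align 1) → ends 10; pad 6 to align 8 for b; b at 16 (size 8, align 8) → ends 24; h at 24 (size 8, align 8) → ends 32; total 32 bytes, alignment 8
inode at 0 (size 1, align 1) → ends 1
pad 3 to align 4 for size
size at 4 (size 4, align 4) → ends 8
signature at 8 (size 1, align 1) → ends 9
pad 7 to align 8 for attrs
attrs at 16 (size 8, align 8) → ends 24
blocks at 24 (size 3, align 1) → ends 27
pad 5 to align 8 for mtime
mtime at 32 (size 8, align 8) → ends 40
n_entries at 40 (size 1, align 1) → ends 41
pad 7 to align 8 for crc
crc at 48 (size 24, align 8) → ends 72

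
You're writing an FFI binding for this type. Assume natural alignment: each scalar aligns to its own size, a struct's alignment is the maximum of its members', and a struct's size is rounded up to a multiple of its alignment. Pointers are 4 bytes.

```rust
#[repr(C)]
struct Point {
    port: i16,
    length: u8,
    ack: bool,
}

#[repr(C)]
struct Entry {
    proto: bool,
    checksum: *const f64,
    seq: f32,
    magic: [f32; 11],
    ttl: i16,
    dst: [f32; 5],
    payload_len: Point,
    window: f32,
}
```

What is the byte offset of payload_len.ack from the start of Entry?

Point: @0: port [2B, align 2] → 2; @2: length [1B, align 1] → 3; @3: ack [1B, align 1] → 4; size 4, align 2
@0: proto [1B, align 1] → 1
+3 pad (align 4)
@4: checksum [4B, align 4] → 8
@8: seq [4B, align 4] → 12
@12: magic [44B, align 4] → 56
@56: ttl [2B, align 2] → 58
+2 pad (align 4)
@60: dst [20B, align 4] → 80
@80: payload_len [4B, align 2] → 84
within Point: ack at 3
80 + 3 = 83

83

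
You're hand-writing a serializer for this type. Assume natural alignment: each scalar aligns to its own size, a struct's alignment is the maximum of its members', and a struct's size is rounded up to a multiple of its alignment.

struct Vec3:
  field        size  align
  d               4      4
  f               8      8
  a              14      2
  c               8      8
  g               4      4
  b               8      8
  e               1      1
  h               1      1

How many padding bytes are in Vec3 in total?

16

0..4  d  (4B, 4-aligned)
4..8  -- padding (4B)
8..16  f  (8B, 8-aligned)
16..30  a  (14B, 2-aligned)
30..32  -- padding (2B)
32..40  c  (8B, 8-aligned)
40..44  g  (4B, 4-aligned)
44..48  -- padding (4B)
48..56  b  (8B, 8-aligned)
56..57  e  (1B, 1-aligned)
57..58  h  (1B, 1-aligned)
58..64  -- tail padding (6B)
sizeof = 64, alignof = 8
data bytes 48, size 64 → padding 16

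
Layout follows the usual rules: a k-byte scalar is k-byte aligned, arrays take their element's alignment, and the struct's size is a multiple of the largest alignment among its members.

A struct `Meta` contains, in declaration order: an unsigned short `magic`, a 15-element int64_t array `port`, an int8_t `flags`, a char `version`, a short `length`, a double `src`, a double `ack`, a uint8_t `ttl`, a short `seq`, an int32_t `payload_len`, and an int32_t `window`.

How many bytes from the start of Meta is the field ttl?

152

magic at 0 (size 2, align 2) → ends 2
pad 6 to align 8 for port
port at 8 (size 120, align 8) → ends 128
flags at 128 (size 1, align 1) → ends 129
version at 129 (size 1, align 1) → ends 130
length at 130 (size 2, align 2) → ends 132
pad 4 to align 8 for src
src at 136 (size 8, align 8) → ends 144
ack at 144 (size 8, align 8) → ends 152
ttl at 152 (size 1, align 1) → ends 153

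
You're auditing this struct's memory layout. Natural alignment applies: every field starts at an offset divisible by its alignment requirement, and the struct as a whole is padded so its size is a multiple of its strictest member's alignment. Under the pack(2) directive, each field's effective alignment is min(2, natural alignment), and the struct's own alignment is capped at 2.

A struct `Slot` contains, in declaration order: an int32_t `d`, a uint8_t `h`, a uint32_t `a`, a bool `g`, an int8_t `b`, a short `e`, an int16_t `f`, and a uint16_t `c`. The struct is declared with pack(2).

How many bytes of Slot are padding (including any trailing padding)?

0..4  d  (4B, 2-aligned)
4..5  h  (1B, 1-aligned)
5..6  -- padding (1B)
6..10  a  (4B, 2-aligned)
10..11  g  (1B, 1-aligned)
11..12  b  (1B, 1-aligned)
12..14  e  (2B, 2-aligned)
14..16  f  (2B, 2-aligned)
16..18  c  (2B, 2-aligned)
sizeof = 18, alignof = 2
data bytes 17, size 18 → padding 1

1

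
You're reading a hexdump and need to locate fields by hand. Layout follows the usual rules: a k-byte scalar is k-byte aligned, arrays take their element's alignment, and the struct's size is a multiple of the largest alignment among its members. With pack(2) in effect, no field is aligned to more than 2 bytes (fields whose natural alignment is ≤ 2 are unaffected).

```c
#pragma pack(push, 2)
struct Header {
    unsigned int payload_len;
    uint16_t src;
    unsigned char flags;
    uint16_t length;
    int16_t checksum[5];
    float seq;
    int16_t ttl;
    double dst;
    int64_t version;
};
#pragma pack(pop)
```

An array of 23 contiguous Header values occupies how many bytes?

payload_len at 0 (size 4, align 2) → ends 4
src at 4 (size 2, align 2) → ends 6
flags at 6 (size 1, align 1) → ends 7
pad 1 to align 2 for length
length at 8 (size 2, align 2) → ends 10
checksum at 10 (size 10, align 2) → ends 20
seq at 20 (size 4, align 2) → ends 24
ttl at 24 (size 2, align 2) → ends 26
dst at 26 (size 8, align 2) → ends 34
version at 34 (size 8, align 2) → ends 42
total 42 bytes, alignment 2
array of 23: 23 × 42 = 966

966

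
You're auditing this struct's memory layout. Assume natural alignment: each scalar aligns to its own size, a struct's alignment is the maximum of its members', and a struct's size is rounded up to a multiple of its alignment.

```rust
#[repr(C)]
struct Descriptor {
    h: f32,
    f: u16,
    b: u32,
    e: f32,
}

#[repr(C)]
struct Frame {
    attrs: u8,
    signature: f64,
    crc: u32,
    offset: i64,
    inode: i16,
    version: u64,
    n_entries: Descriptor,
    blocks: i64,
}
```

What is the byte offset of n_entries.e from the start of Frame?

Descriptor: @0: h [4B, align 4] → 4; @4: f [2B, align 2] → 6; +2 pad (align 4); @8: b [4B, align 4] → 12; @12: e [4B, align 4] → 16; size 16, align 4
@0: attrs [1B, align 1] → 1
+7 pad (align 8)
@8: signature [8B, align 8] → 16
@16: crc [4B, align 4] → 20
+4 pad (align 8)
@24: offset [8B, align 8] → 32
@32: inode [2B, align 2] → 34
+6 pad (align 8)
@40: version [8B, align 8] → 48
@48: n_entries [16B, align 4] → 64
within Descriptor: e at 12
48 + 12 = 60

60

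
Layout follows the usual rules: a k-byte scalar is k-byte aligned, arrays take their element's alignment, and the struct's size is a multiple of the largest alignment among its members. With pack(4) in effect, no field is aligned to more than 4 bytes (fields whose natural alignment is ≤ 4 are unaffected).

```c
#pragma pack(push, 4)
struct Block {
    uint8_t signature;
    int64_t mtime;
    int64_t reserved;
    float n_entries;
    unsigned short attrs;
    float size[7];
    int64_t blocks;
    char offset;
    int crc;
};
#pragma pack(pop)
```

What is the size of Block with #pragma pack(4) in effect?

signature at 0 (size 1, align 1) → ends 1
pad 3 to align 4 for mtime
mtime at 4 (size 8, align 4) → ends 12
reserved at 12 (size 8, align 4) → ends 20
n_entries at 20 (size 4, align 4) → ends 24
attrs at 24 (size 2, align 2) → ends 26
pad 2 to align 4 for size
size at 28 (size 28, align 4) → ends 56
blocks at 56 (size 8, align 4) → ends 64
offset at 64 (size 1, align 1) → ends 65
pad 3 to align 4 for crc
crc at 68 (size 4, align 4) → ends 72
total 72 bytes, alignment 4

72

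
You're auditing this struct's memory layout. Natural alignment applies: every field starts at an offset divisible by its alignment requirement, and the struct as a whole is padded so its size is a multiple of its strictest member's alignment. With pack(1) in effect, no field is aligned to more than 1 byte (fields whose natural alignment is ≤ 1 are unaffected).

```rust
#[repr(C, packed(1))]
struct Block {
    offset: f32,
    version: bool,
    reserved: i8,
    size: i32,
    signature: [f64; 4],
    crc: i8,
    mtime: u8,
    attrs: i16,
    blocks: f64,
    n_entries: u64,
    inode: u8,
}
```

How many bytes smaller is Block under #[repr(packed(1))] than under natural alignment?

17

natural layout:
  @0: offset [4B, align 4] → 4
  @4: version [1B, align 1] → 5
  @5: reserved [1B, align 1] → 6
  +2 pad (align 4)
  @8: size [4B, align 4] → 12
  +4 pad (align 8)
  @16: signature [32B, align 8] → 48
  @48: crc [1B, align 1] → 49
  @49: mtime [1B, align 1] → 50
  @50: attrs [2B, align 2] → 52
  +4 pad (align 8)
  @56: blocks [8B, align 8] → 64
  @64: n_entries [8B, align 8] → 72
  @72: inode [1B, align 1] → 73
  +7 tail pad (align 8)
  size 80, align 8
packed(1) layout:
  @0: offset [4B, align 1] → 4
  @4: version [1B, align 1] → 5
  @5: reserved [1B, align 1] → 6
  @6: size [4B, align 1] → 10
  @10: signature [32B, align 1] → 42
  @42: crc [1B, align 1] → 43
  @43: mtime [1B, align 1] → 44
  @44: attrs [2B, align 1] → 46
  @46: blocks [8B, align 1] → 54
  @54: n_entries [8B, align 1] → 62
  @62: inode [1B, align 1] → 63
  size 63, align 1
80 − 63 = 17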